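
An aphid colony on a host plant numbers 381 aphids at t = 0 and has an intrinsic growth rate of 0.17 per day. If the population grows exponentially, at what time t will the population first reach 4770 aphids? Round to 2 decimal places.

Set N₀·e^(rt) = 4770: e^(0.17·t) = 4770/381 = 12.52.
0.17·t = ln(12.52) = 2.5273, so t = 2.5273/0.17 = 14.866.

14.87 days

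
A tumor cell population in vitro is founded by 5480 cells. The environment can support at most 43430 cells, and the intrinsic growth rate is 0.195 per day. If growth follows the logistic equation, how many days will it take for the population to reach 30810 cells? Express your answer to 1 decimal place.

14.5 days

A = (K − N₀)/N₀ = (43430 − 5480)/5480 = 6.9252.
Solve 43430/(1 + 6.9252·e^(−0.195t)) = 30810: 1 + 6.9252·e^(−0.195t) = 1.4096, so e^(−0.195t) = 0.0591475.
−0.195·t = ln(0.0591475) = -2.8277, so t = 2.8277/0.195 = 14.501.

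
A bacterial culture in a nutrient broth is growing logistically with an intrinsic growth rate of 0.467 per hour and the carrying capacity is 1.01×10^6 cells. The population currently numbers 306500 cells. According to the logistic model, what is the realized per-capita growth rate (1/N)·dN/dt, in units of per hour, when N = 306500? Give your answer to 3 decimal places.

(1/N)·dN/dt = r(1 − N/K) = 0.467 × (1 − 306500/1.01×10^6).
= 0.467 × 0.69653 = 0.32528.

0.325 per hour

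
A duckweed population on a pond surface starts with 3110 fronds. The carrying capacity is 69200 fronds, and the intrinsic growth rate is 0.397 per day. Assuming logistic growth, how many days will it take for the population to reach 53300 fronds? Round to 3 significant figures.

10.7 days

A = (K − N₀)/N₀ = (69200 − 3110)/3110 = 21.251.
Solve 69200/(1 + 21.251·e^(−0.397t)) = 53300: 1 + 21.251·e^(−0.397t) = 1.2983, so e^(−0.397t) = 0.0140377.
−0.397·t = ln(0.0140377) = -4.266, so t = 4.266/0.397 = 10.746.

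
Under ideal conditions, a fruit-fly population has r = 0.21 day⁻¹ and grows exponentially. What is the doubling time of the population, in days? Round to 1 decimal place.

Doubling time t_d = ln(2)/r = 0.6931/0.21 = 3.3007.

3.3 days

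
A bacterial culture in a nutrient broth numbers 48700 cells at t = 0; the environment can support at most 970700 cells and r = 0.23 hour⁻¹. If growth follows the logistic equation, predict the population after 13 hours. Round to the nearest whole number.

497271 cells

A = (K − N₀)/N₀ = (970700 − 48700)/48700 = 18.932.
N(t) = K/(1 + A·e^(−rt)) = 970700/(1 + 18.932×e^(−0.23×13)).
e^(−2.99) = 0.050287; denominator = 1 + 18.932×0.050287 = 1.9521.
N = 970700/1.9521 = 497271.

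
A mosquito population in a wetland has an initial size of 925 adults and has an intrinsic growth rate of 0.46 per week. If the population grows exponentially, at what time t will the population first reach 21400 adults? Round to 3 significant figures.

Set N₀·e^(rt) = 21400: e^(0.46·t) = 21400/925 = 23.135.
0.46·t = ln(23.135) = 3.1414, so t = 3.1414/0.46 = 6.829.

6.83 weeks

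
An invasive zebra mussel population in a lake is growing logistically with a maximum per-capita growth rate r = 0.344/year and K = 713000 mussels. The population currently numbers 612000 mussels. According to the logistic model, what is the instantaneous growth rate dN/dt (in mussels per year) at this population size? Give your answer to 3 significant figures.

dN/dt = rN(1 − N/K) = 0.344 × 612000 × (1 − 612000/713000).
1 − 612000/713000 = 0.14165; dN/dt = 0.344 × 612000 × 0.14165 = 29822.

29800 mussels per year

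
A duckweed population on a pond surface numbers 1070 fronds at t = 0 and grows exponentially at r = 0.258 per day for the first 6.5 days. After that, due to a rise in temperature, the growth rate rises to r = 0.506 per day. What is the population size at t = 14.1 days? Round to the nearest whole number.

Phase 1: N(6.5) = 1070·e^(0.258×6.5) = 1070·e^1.677 = 5723.95.
Phase 2 runs for 14.1 − 6.5 = 7.6 days at r = 0.506.
N(14.1) = 5723.95·e^(0.506×7.6) = 5723.95·e^3.846 = 267805.

267805 fronds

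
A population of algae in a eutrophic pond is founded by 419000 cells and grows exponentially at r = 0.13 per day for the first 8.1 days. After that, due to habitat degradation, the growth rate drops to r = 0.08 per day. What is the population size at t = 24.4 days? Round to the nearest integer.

Phase 1: N(8.1) = 419000·e^(0.13×8.1) = 419000·e^1.053 = 1.200953×10^6.
Phase 2 runs for 24.4 − 8.1 = 16.3 days at r = 0.08.
N(24.4) = 1.200953×10^6·e^(0.08×16.3) = 1.200953×10^6·e^1.304 = 4.424316×10^6.

4424316 cells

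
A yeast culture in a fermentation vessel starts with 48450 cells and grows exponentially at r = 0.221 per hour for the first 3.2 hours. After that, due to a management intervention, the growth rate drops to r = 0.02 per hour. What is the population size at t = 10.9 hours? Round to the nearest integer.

114633 cells

Phase 1: N(3.2) = 48450·e^(0.221×3.2) = 48450·e^0.7072 = 98271.3.
Phase 2 runs for 10.9 − 3.2 = 7.7 hours at r = 0.02.
N(10.9) = 98271.3·e^(0.02×7.7) = 98271.3·e^0.154 = 114633.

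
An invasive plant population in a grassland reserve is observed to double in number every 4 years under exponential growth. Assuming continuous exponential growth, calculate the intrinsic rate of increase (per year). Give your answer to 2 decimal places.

r = ln(2)/t_d = 0.6931/4 = 0.17329.

0.17 per year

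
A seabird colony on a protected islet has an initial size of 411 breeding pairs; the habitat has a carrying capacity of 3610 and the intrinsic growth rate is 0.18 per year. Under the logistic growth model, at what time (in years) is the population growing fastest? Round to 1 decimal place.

Logistic growth is fastest at N = K/2 = 1805.
A = (K − N₀)/N₀ = 7.7835. Set K/(1 + A·e^(−rt)) = K/2 → A·e^(−rt) = 1.
e^(−0.18t) = 1/7.7835 = 0.128478, so t = ln(7.7835)/0.18 = 2.052/0.18 = 11.4.

11.4 years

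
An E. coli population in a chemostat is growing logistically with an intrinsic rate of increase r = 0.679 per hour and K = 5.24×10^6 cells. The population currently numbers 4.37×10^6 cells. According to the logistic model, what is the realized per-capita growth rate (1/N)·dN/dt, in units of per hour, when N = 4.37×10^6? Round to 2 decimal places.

(1/N)·dN/dt = r(1 − N/K) = 0.679 × (1 − 4.37×10^6/5.24×10^6).
= 0.679 × 0.16603 = 0.11273.

0.11 per hour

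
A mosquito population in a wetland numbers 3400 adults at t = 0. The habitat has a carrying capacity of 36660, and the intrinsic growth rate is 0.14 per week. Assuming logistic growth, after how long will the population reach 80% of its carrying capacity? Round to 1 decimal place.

A = (K − N₀)/N₀ = (36660 − 3400)/3400 = 9.7824.
Solve 36660/(1 + 9.7824·e^(−0.14t)) = 29328: 1 + 9.7824·e^(−0.14t) = 1.25, so e^(−0.14t) = 0.0255562.
−0.14·t = ln(0.0255562) = -3.6669, so t = 3.6669/0.14 = 26.192.

26.2 weeks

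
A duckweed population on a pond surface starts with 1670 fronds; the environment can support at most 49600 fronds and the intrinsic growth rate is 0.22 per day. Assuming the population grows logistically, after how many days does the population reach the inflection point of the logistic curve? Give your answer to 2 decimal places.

15.26 days

Logistic growth is fastest at N = K/2 = 24800.
A = (K − N₀)/N₀ = 28.701. Set K/(1 + A·e^(−rt)) = K/2 → A·e^(−rt) = 1.
e^(−0.22t) = 1/28.701 = 0.0348425, so t = ln(28.701)/0.22 = 3.3569/0.22 = 15.259.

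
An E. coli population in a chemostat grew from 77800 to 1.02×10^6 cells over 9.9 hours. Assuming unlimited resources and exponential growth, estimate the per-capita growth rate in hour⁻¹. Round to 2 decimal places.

0.26 per hour

From N(t) = N₀·e^(rt): e^(r·9.9) = 1.02×10^6/77800 = 13.111.
r·9.9 = ln(13.111) = 2.5734, so r = 2.5734/9.9 = 0.25994.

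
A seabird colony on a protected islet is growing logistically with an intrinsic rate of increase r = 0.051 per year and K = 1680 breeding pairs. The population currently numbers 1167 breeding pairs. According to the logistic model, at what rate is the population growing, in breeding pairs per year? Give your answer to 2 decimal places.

dN/dt = rN(1 − N/K) = 0.051 × 1167 × (1 − 1167/1680).
1 − 1167/1680 = 0.30536; dN/dt = 0.051 × 1167 × 0.30536 = 18.174.

18.17 breeding pairs per year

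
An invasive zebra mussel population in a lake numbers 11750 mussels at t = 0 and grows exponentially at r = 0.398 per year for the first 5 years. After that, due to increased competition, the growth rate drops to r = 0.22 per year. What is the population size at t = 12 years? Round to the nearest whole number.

Phase 1: N(5) = 11750·e^(0.398×5) = 11750·e^1.99 = 85957.5.
Phase 2 runs for 12 − 5 = 7 years at r = 0.22.
N(12) = 85957.5·e^(0.22×7) = 85957.5·e^1.54 = 400957.

400957 mussels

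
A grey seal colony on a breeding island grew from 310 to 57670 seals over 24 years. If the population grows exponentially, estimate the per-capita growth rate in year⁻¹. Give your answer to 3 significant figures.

0.218 per year

From N(t) = N₀·e^(rt): e^(r·24) = 57670/310 = 186.03.
r·24 = ln(186.03) = 5.2259, so r = 5.2259/24 = 0.21775.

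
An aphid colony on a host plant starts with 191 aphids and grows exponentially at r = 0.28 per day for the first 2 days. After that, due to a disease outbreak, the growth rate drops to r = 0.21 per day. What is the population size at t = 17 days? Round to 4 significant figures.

Phase 1: N(2) = 191·e^(0.28×2) = 191·e^0.56 = 334.378.
Phase 2 runs for 17 − 2 = 15 days at r = 0.21.
N(17) = 334.378·e^(0.21×15) = 334.378·e^3.15 = 7803.08.

7803 aphids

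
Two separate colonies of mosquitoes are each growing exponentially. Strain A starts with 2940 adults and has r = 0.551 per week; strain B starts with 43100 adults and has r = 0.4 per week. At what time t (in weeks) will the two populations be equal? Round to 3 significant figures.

17.8 weeks

Set 2940·e^(0.551t) = 43100·e^(0.4t).
e^((0.551 − 0.4)t) = 43100/2940 → e^(0.151·t) = 14.66.
0.151·t = ln(14.66) = 2.6851, so t = 2.6851/0.151 = 17.782.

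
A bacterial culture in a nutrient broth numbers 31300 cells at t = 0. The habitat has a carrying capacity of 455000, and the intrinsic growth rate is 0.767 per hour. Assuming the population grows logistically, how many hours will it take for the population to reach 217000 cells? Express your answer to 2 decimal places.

A = (K − N₀)/N₀ = (455000 − 31300)/31300 = 13.537.
Solve 455000/(1 + 13.537·e^(−0.767t)) = 217000: 1 + 13.537·e^(−0.767t) = 2.0968, so e^(−0.767t) = 0.081022.
−0.767·t = ln(0.081022) = -2.513, so t = 2.513/0.767 = 3.2764.

3.28 hours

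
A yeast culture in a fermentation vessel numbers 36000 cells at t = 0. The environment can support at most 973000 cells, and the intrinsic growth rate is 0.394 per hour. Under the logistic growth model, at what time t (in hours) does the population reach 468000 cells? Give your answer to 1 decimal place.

A = (K − N₀)/N₀ = (973000 − 36000)/36000 = 26.028.
Solve 973000/(1 + 26.028·e^(−0.394t)) = 468000: 1 + 26.028·e^(−0.394t) = 2.0791, so e^(−0.394t) = 0.041458.
−0.394·t = ln(0.041458) = -3.1831, so t = 3.1831/0.394 = 8.0789.

8.1 hours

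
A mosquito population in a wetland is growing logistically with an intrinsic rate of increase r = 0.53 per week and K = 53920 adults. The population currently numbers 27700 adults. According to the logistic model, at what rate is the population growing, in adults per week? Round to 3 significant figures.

7140 adults per week

dN/dt = rN(1 − N/K) = 0.53 × 27700 × (1 − 27700/53920).
1 − 27700/53920 = 0.48628; dN/dt = 0.53 × 27700 × 0.48628 = 7139.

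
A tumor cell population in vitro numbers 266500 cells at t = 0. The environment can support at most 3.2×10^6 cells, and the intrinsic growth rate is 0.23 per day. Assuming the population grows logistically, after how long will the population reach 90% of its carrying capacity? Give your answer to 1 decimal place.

20.0 days

A = (K − N₀)/N₀ = (3.2×10^6 − 266500)/266500 = 11.008.
Solve 3.2×10^6/(1 + 11.008·e^(−0.23t)) = 2.88×10^6: 1 + 11.008·e^(−0.23t) = 1.1111, so e^(−0.23t) = 0.0100941.
−0.23·t = ln(0.0100941) = -4.5958, so t = 4.5958/0.23 = 19.982.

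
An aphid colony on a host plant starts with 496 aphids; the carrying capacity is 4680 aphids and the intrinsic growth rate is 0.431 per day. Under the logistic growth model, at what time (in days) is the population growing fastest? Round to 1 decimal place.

Logistic growth is fastest at N = K/2 = 2340.
A = (K − N₀)/N₀ = 8.4355. Set K/(1 + A·e^(−rt)) = K/2 → A·e^(−rt) = 1.
e^(−0.431t) = 1/8.4355 = 0.118547, so t = ln(8.4355)/0.431 = 2.1324/0.431 = 4.9477.

4.9 days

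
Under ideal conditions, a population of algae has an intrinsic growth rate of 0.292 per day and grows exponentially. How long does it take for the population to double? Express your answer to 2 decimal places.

2.37 days

Doubling time t_d = ln(2)/r = 0.6931/0.292 = 2.3738.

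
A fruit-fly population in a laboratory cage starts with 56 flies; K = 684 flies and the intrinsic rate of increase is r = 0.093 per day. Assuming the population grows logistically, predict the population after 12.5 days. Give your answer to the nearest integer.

A = (K − N₀)/N₀ = (684 − 56)/56 = 11.214.
N(t) = K/(1 + A·e^(−rt)) = 684/(1 + 11.214×e^(−0.093×12.5)).
e^(−1.163) = 0.3127; denominator = 1 + 11.214×0.3127 = 4.5067.
N = 684/4.5067 = 151.772.

152 flies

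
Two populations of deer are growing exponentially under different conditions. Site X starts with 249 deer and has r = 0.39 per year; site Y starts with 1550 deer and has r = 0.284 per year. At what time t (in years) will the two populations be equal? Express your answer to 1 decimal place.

17.3 years

Set 249·e^(0.39t) = 1550·e^(0.284t).
e^((0.39 − 0.284)t) = 1550/249 → e^(0.106·t) = 6.2249.
0.106·t = ln(6.2249) = 1.8286, so t = 1.8286/0.106 = 17.251.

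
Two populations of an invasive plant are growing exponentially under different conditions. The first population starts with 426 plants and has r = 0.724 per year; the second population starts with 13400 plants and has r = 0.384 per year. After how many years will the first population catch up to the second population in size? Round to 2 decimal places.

Set 426·e^(0.724t) = 13400·e^(0.384t).
e^((0.724 − 0.384)t) = 13400/426 → e^(0.34·t) = 31.455.
0.34·t = ln(31.455) = 3.4486, so t = 3.4486/0.34 = 10.143.

10.14 years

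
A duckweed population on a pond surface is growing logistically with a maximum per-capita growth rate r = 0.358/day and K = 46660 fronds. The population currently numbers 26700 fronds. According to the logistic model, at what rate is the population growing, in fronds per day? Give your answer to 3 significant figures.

4090 fronds per day

dN/dt = rN(1 − N/K) = 0.358 × 26700 × (1 − 26700/46660).
1 − 26700/46660 = 0.42778; dN/dt = 0.358 × 26700 × 0.42778 = 4088.9.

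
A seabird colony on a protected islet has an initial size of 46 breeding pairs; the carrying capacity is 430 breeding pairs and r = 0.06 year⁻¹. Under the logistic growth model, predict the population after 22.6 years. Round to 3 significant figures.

A = (K − N₀)/N₀ = (430 − 46)/46 = 8.3478.
N(t) = K/(1 + A·e^(−rt)) = 430/(1 + 8.3478×e^(−0.06×22.6)).
e^(−1.356) = 0.25769; denominator = 1 + 8.3478×0.25769 = 3.1511.
N = 430/3.1511 = 136.458.

136 breeding pairs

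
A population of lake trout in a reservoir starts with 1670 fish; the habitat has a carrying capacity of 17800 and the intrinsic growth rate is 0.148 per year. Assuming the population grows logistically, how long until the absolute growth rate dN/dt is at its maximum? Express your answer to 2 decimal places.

15.32 years

Logistic growth is fastest at N = K/2 = 8900.
A = (K − N₀)/N₀ = 9.6587. Set K/(1 + A·e^(−rt)) = K/2 → A·e^(−rt) = 1.
e^(−0.148t) = 1/9.6587 = 0.103534, so t = ln(9.6587)/0.148 = 2.2679/0.148 = 15.323.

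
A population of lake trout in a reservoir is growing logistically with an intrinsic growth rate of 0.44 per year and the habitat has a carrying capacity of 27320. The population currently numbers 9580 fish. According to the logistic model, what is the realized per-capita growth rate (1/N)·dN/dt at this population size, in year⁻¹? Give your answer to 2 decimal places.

0.29 per year

(1/N)·dN/dt = r(1 − N/K) = 0.44 × (1 − 9580/27320).
= 0.44 × 0.64934 = 0.28571.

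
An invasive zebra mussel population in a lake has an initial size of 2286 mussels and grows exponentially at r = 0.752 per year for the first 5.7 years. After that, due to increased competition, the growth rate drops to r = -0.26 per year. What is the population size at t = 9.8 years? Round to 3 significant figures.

57200 mussels

Phase 1: N(5.7) = 2286·e^(0.752×5.7) = 2286·e^4.286 = 166202.
Phase 2 runs for 9.8 − 5.7 = 4.1 years at r = -0.26.
N(9.8) = 166202·e^(-0.26×4.1) = 166202·e^-1.066 = 57237.2.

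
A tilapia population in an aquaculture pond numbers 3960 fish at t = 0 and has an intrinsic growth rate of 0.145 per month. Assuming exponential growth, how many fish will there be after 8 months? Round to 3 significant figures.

12600 fish

N(t) = N₀·e^(rt) = 3960 × e^(0.145×8) = 3960 × e^1.16.
e^1.16 ≈ 3.1899, so N ≈ 3960 × 3.1899 = 12632.1.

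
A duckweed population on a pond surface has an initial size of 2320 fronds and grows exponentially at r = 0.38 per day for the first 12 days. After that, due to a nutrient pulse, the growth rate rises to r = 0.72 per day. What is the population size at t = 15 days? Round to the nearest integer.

Phase 1: N(12) = 2320·e^(0.38×12) = 2320·e^4.56 = 221754.
Phase 2 runs for 15 − 12 = 3 days at r = 0.72.
N(15) = 221754·e^(0.72×3) = 221754·e^2.16 = 1.922857×10^6.

1922857 fronds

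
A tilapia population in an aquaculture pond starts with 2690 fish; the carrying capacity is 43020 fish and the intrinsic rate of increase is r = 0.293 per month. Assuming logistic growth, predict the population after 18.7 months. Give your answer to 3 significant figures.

40500 fish

A = (K − N₀)/N₀ = (43020 − 2690)/2690 = 14.993.
N(t) = K/(1 + A·e^(−rt)) = 43020/(1 + 14.993×e^(−0.293×18.7)).
e^(−5.479) = 0.0041731; denominator = 1 + 14.993×0.0041731 = 1.0626.
N = 43020/1.0626 = 40486.9.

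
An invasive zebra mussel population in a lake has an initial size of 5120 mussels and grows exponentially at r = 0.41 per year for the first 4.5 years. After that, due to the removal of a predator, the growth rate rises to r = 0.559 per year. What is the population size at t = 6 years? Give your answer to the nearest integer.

74938 mussels

Phase 1: N(4.5) = 5120·e^(0.41×4.5) = 5120·e^1.845 = 32399.9.
Phase 2 runs for 6 − 4.5 = 1.5 years at r = 0.559.
N(6) = 32399.9·e^(0.559×1.5) = 32399.9·e^0.8385 = 74937.5.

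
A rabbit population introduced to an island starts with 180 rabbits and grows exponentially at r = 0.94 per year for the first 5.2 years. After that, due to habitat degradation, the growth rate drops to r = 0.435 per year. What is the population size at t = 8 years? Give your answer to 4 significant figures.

80740 rabbits

Phase 1: N(5.2) = 180·e^(0.94×5.2) = 180·e^4.888 = 23883.8.
Phase 2 runs for 8 − 5.2 = 2.8 years at r = 0.435.
N(8) = 23883.8·e^(0.435×2.8) = 23883.8·e^1.218 = 80737.4.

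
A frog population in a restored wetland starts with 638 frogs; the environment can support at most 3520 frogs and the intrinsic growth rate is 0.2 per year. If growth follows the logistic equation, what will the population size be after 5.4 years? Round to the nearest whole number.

A = (K − N₀)/N₀ = (3520 − 638)/638 = 4.5172.
N(t) = K/(1 + A·e^(−rt)) = 3520/(1 + 4.5172×e^(−0.2×5.4)).
e^(−1.08) = 0.3396; denominator = 1 + 4.5172×0.3396 = 2.534.
N = 3520/2.534 = 1389.09.

1389 frogs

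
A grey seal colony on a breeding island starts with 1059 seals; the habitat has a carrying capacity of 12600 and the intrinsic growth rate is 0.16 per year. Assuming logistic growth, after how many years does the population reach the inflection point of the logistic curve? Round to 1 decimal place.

14.9 years

Logistic growth is fastest at N = K/2 = 6300.
A = (K − N₀)/N₀ = 10.898. Set K/(1 + A·e^(−rt)) = K/2 → A·e^(−rt) = 1.
e^(−0.16t) = 1/10.898 = 0.0917598, so t = ln(10.898)/0.16 = 2.3886/0.16 = 14.929.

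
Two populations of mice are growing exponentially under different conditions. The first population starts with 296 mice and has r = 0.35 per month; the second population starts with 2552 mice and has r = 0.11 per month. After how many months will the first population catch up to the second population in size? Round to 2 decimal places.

8.98 months

Set 296·e^(0.35t) = 2552·e^(0.11t).
e^((0.35 − 0.11)t) = 2552/296 → e^(0.24·t) = 8.6216.
0.24·t = ln(8.6216) = 2.1543, so t = 2.1543/0.24 = 8.9761.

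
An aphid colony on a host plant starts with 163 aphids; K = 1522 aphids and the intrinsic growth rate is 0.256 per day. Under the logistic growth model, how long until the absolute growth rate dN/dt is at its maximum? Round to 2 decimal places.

8.28 days

Logistic growth is fastest at N = K/2 = 761.
A = (K − N₀)/N₀ = 8.3374. Set K/(1 + A·e^(−rt)) = K/2 → A·e^(−rt) = 1.
e^(−0.256t) = 1/8.3374 = 0.119941, so t = ln(8.3374)/0.256 = 2.1208/0.256 = 8.2842.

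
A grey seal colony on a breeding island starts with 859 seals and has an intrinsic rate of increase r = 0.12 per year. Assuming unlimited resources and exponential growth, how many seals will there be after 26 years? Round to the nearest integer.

N(t) = N₀·e^(rt) = 859 × e^(0.12×26) = 859 × e^3.12.
e^3.12 ≈ 22.646, so N ≈ 859 × 22.646 = 19453.2.

19453 seals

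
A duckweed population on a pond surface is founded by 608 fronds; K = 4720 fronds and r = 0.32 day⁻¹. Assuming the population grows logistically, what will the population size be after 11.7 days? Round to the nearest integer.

4069 fronds

A = (K − N₀)/N₀ = (4720 − 608)/608 = 6.7632.
N(t) = K/(1 + A·e^(−rt)) = 4720/(1 + 6.7632×e^(−0.32×11.7)).
e^(−3.744) = 0.023659; denominator = 1 + 6.7632×0.023659 = 1.16.
N = 4720/1.16 = 4068.93.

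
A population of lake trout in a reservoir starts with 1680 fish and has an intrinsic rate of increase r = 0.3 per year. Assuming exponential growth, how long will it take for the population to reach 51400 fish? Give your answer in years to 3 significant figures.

Set N₀·e^(rt) = 51400: e^(0.3·t) = 51400/1680 = 30.595.
0.3·t = ln(30.595) = 3.4208, so t = 3.4208/0.3 = 11.403.

11.4 years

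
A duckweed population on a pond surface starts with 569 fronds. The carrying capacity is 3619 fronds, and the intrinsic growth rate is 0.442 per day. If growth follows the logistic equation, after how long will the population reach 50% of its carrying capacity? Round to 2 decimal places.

A = (K − N₀)/N₀ = (3619 − 569)/569 = 5.3603.
Solve 3619/(1 + 5.3603·e^(−0.442t)) = 1809.5: 1 + 5.3603·e^(−0.442t) = 2, so e^(−0.442t) = 0.186557.
−0.442·t = ln(0.186557) = -1.679, so t = 1.679/0.442 = 3.7987.

3.80 days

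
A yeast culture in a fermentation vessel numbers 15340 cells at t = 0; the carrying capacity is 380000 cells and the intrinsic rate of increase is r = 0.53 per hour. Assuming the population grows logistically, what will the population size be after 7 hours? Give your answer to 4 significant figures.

A = (K − N₀)/N₀ = (380000 − 15340)/15340 = 23.772.
N(t) = K/(1 + A·e^(−rt)) = 380000/(1 + 23.772×e^(−0.53×7)).
e^(−3.71) = 0.024478; denominator = 1 + 23.772×0.024478 = 1.5819.
N = 380000/1.5819 = 240221.

240200 cells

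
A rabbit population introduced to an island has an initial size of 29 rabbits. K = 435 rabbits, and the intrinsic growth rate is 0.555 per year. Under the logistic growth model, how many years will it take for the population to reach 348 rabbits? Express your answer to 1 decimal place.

A = (K − N₀)/N₀ = (435 − 29)/29 = 14.
Solve 435/(1 + 14·e^(−0.555t)) = 348: 1 + 14·e^(−0.555t) = 1.25, so e^(−0.555t) = 0.0178571.
−0.555·t = ln(0.0178571) = -4.0254, so t = 4.0254/0.555 = 7.2529.

7.3 years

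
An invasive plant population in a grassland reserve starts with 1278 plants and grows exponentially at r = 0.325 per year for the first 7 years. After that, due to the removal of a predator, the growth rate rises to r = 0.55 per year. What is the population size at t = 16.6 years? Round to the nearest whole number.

Phase 1: N(7) = 1278·e^(0.325×7) = 1278·e^2.275 = 12432.3.
Phase 2 runs for 16.6 − 7 = 9.6 years at r = 0.55.
N(16.6) = 12432.3·e^(0.55×9.6) = 12432.3·e^5.28 = 2.441325×10^6.

2441325 plants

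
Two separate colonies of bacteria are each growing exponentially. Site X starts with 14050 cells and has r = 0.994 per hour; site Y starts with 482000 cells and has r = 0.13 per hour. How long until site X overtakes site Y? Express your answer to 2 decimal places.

4.09 hours

Set 14050·e^(0.994t) = 482000·e^(0.13t).
e^((0.994 − 0.13)t) = 482000/14050 → e^(0.864·t) = 34.306.
0.864·t = ln(34.306) = 3.5353, so t = 3.5353/0.864 = 4.0918.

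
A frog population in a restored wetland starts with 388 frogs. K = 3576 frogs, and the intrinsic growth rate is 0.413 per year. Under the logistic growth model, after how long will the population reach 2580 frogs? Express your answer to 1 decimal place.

7.4 years

A = (K − N₀)/N₀ = (3576 − 388)/388 = 8.2165.
Solve 3576/(1 + 8.2165·e^(−0.413t)) = 2580: 1 + 8.2165·e^(−0.413t) = 1.386, so e^(−0.413t) = 0.0469843.
−0.413·t = ln(0.0469843) = -3.0579, so t = 3.0579/0.413 = 7.4042.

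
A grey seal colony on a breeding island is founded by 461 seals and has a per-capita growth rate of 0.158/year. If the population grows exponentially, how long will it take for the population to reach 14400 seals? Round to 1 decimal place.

21.8 years

Set N₀·e^(rt) = 14400: e^(0.158·t) = 14400/461 = 31.236.
0.158·t = ln(31.236) = 3.4416, so t = 3.4416/0.158 = 21.782.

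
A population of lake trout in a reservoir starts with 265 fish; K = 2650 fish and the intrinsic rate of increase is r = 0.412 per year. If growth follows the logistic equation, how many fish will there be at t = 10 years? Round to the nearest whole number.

2312 fish

A = (K − N₀)/N₀ = (2650 − 265)/265 = 9.
N(t) = K/(1 + A·e^(−rt)) = 2650/(1 + 9×e^(−0.412×10)).
e^(−4.12) = 0.016245; denominator = 1 + 9×0.016245 = 1.1462.
N = 2650/1.1462 = 2311.99.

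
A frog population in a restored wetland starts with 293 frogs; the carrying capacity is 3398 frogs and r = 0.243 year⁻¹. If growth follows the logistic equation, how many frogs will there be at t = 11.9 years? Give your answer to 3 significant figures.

A = (K − N₀)/N₀ = (3398 − 293)/293 = 10.597.
N(t) = K/(1 + A·e^(−rt)) = 3398/(1 + 10.597×e^(−0.243×11.9)).
e^(−2.892) = 0.055482; denominator = 1 + 10.597×0.055482 = 1.588.
N = 3398/1.588 = 2139.86.

2140 frogs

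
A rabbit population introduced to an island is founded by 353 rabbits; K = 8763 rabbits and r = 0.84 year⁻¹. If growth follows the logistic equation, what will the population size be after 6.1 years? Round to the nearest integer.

7675 rabbits

A = (K − N₀)/N₀ = (8763 − 353)/353 = 23.824.
N(t) = K/(1 + A·e^(−rt)) = 8763/(1 + 23.824×e^(−0.84×6.1)).
e^(−5.124) = 0.0059522; denominator = 1 + 23.824×0.0059522 = 1.1418.
N = 8763/1.1418 = 7674.68.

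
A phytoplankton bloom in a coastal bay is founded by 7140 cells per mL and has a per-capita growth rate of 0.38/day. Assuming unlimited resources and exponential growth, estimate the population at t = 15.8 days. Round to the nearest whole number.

2892027 cells per mL

N(t) = N₀·e^(rt) = 7140 × e^(0.38×15.8) = 7140 × e^6.004.
e^6.004 ≈ 405.05, so N ≈ 7140 × 405.05 = 2.892027×10^6.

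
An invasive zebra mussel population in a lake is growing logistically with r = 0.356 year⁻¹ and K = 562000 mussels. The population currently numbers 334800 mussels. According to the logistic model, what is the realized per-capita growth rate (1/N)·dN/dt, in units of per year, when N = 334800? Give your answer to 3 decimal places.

0.144 per year

(1/N)·dN/dt = r(1 − N/K) = 0.356 × (1 − 334800/562000).
= 0.356 × 0.40427 = 0.14392.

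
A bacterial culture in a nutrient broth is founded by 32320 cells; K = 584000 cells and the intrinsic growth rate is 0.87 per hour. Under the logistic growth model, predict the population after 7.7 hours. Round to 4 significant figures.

A = (K − N₀)/N₀ = (584000 − 32320)/32320 = 17.069.
N(t) = K/(1 + A·e^(−rt)) = 584000/(1 + 17.069×e^(−0.87×7.7)).
e^(−6.699) = 0.0012321; denominator = 1 + 17.069×0.0012321 = 1.021.
N = 584000/1.021 = 571970.

572000 cells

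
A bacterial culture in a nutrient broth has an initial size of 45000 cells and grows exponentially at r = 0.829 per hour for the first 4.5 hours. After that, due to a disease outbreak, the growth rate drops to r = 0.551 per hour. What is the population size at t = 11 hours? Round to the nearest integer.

Phase 1: N(4.5) = 45000·e^(0.829×4.5) = 45000·e^3.73 = 1.876498×10^6.
Phase 2 runs for 11 − 4.5 = 6.5 hours at r = 0.551.
N(11) = 1.876498×10^6·e^(0.551×6.5) = 1.876498×10^6·e^3.582 = 6.741767×10^7.

67417674 cells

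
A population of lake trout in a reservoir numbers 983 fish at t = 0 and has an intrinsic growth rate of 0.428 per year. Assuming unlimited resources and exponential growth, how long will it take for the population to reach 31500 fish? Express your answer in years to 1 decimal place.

Set N₀·e^(rt) = 31500: e^(0.428·t) = 31500/983 = 32.045.
0.428·t = ln(32.045) = 3.4671, so t = 3.4671/0.428 = 8.1008.

8.1 years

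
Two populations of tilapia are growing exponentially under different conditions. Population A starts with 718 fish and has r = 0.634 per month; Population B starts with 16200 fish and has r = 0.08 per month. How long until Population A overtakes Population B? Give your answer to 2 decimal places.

Set 718·e^(0.634t) = 16200·e^(0.08t).
e^((0.634 − 0.08)t) = 16200/718 → e^(0.554·t) = 22.563.
0.554·t = ln(22.563) = 3.1163, so t = 3.1163/0.554 = 5.6251.

5.63 months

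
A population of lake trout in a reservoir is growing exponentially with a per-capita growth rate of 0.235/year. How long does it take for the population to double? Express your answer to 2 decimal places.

2.95 years

Doubling time t_d = ln(2)/r = 0.6931/0.235 = 2.9496.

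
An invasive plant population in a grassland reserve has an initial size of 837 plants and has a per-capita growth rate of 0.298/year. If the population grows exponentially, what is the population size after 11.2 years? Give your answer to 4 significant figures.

N(t) = N₀·e^(rt) = 837 × e^(0.298×11.2) = 837 × e^3.338.
e^3.338 ≈ 28.151, so N ≈ 837 × 28.151 = 23562.8.

23560 plants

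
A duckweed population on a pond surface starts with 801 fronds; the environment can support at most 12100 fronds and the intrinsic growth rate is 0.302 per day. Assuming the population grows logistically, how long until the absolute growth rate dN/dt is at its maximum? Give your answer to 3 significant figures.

Logistic growth is fastest at N = K/2 = 6050.
A = (K − N₀)/N₀ = 14.106. Set K/(1 + A·e^(−rt)) = K/2 → A·e^(−rt) = 1.
e^(−0.302t) = 1/14.106 = 0.0708912, so t = ln(14.106)/0.302 = 2.6466/0.302 = 8.7636.

8.76 days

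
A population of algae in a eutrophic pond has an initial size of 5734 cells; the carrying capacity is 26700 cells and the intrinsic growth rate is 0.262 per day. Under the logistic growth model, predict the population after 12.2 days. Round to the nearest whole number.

A = (K − N₀)/N₀ = (26700 − 5734)/5734 = 3.6564.
N(t) = K/(1 + A·e^(−rt)) = 26700/(1 + 3.6564×e^(−0.262×12.2)).
e^(−3.196) = 0.040909; denominator = 1 + 3.6564×0.040909 = 1.1496.
N = 26700/1.1496 = 23225.8.

23226 cells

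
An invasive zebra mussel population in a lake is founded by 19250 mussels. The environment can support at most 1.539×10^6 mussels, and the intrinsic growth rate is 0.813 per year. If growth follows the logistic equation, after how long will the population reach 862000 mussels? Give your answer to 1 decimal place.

A = (K − N₀)/N₀ = (1.539×10^6 − 19250)/19250 = 78.948.
Solve 1.539×10^6/(1 + 78.948·e^(−0.813t)) = 862000: 1 + 78.948·e^(−0.813t) = 1.7854, so e^(−0.813t) = 0.0099481.
−0.813·t = ln(0.0099481) = -4.6104, so t = 4.6104/0.813 = 5.6708.

5.7 years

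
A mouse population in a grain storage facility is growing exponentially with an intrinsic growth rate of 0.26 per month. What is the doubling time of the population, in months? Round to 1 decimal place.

2.7 months

Doubling time t_d = ln(2)/r = 0.6931/0.26 = 2.666.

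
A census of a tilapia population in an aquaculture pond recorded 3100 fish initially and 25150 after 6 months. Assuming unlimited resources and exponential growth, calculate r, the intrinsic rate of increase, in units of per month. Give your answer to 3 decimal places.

From N(t) = N₀·e^(rt): e^(r·6) = 25150/3100 = 8.1129.
r·6 = ln(8.1129) = 2.0935, so r = 2.0935/6 = 0.34891.

0.349 per month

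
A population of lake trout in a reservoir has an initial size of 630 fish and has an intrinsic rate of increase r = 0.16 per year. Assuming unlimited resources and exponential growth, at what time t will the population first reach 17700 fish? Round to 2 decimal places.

Set N₀·e^(rt) = 17700: e^(0.16·t) = 17700/630 = 28.095.
0.16·t = ln(28.095) = 3.3356, so t = 3.3356/0.16 = 20.848.

20.85 years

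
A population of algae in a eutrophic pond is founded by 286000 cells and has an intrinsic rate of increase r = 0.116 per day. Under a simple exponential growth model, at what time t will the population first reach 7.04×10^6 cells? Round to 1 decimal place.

27.6 days

Set N₀·e^(rt) = 7.04×10^6: e^(0.116·t) = 7.04×10^6/286000 = 24.615.
0.116·t = ln(24.615) = 3.2034, so t = 3.2034/0.116 = 27.615.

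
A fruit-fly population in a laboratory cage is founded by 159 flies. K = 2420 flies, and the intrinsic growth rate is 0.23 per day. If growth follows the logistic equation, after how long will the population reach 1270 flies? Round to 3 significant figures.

12.0 days

A = (K − N₀)/N₀ = (2420 − 159)/159 = 14.22.
Solve 2420/(1 + 14.22·e^(−0.23t)) = 1270: 1 + 14.22·e^(−0.23t) = 1.9055, so e^(−0.23t) = 0.0636782.
−0.23·t = ln(0.0636782) = -2.7539, so t = 2.7539/0.23 = 11.974.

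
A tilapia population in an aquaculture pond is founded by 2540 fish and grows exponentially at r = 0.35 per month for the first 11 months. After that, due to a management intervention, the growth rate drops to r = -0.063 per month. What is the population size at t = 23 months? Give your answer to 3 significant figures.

Phase 1: N(11) = 2540·e^(0.35×11) = 2540·e^3.85 = 119362.
Phase 2 runs for 23 − 11 = 12 months at r = -0.063.
N(23) = 119362·e^(-0.063×12) = 119362·e^-0.756 = 56045.5.

56000 fish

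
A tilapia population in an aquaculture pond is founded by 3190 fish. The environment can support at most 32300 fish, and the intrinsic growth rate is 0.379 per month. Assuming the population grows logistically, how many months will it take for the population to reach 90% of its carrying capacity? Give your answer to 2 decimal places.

11.63 months

A = (K − N₀)/N₀ = (32300 − 3190)/3190 = 9.1254.
Solve 32300/(1 + 9.1254·e^(−0.379t)) = 29070: 1 + 9.1254·e^(−0.379t) = 1.1111, so e^(−0.379t) = 0.012176.
−0.379·t = ln(0.012176) = -4.4083, so t = 4.4083/0.379 = 11.631.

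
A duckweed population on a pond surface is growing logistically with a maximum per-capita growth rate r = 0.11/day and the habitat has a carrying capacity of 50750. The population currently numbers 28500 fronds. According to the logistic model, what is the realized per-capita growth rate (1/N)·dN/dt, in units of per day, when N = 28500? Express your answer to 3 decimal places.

0.048 per day

(1/N)·dN/dt = r(1 − N/K) = 0.11 × (1 − 28500/50750).
= 0.11 × 0.43842 = 0.048227.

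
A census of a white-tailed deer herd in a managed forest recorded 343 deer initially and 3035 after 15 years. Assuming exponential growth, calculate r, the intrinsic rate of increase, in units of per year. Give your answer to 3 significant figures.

0.145 per year

From N(t) = N₀·e^(rt): e^(r·15) = 3035/343 = 8.8484.
r·15 = ln(8.8484) = 2.1802, so r = 2.1802/15 = 0.14535.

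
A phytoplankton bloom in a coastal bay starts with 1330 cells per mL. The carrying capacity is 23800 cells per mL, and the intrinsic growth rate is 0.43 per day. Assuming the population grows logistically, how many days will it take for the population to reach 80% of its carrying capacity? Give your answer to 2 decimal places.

A = (K − N₀)/N₀ = (23800 − 1330)/1330 = 16.895.
Solve 23800/(1 + 16.895·e^(−0.43t)) = 19040: 1 + 16.895·e^(−0.43t) = 1.25, so e^(−0.43t) = 0.0147975.
−0.43·t = ln(0.0147975) = -4.2133, so t = 4.2133/0.43 = 9.7984.

9.80 days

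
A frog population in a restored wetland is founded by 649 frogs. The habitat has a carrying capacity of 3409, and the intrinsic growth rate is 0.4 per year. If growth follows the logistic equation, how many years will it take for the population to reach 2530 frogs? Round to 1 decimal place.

A = (K − N₀)/N₀ = (3409 − 649)/649 = 4.2527.
Solve 3409/(1 + 4.2527·e^(−0.4t)) = 2530: 1 + 4.2527·e^(−0.4t) = 1.3474, so e^(−0.4t) = 0.0816966.
−0.4·t = ln(0.0816966) = -2.5047, so t = 2.5047/0.4 = 6.2619.

6.3 years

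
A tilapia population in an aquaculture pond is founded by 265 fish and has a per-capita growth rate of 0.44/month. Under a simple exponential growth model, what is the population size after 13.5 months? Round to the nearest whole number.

100683 fish

N(t) = N₀·e^(rt) = 265 × e^(0.44×13.5) = 265 × e^5.94.
e^5.94 ≈ 379.93, so N ≈ 265 × 379.93 = 100683.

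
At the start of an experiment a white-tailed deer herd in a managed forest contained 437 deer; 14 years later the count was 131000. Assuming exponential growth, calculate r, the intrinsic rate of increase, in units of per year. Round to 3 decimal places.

0.407 per year

From N(t) = N₀·e^(rt): e^(r·14) = 131000/437 = 299.77.
r·14 = ln(299.77) = 5.703, so r = 5.703/14 = 0.40736.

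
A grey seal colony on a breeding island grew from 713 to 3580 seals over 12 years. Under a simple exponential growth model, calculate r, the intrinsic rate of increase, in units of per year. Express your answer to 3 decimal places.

From N(t) = N₀·e^(rt): e^(r·12) = 3580/713 = 5.021.
r·12 = ln(5.021) = 1.6136, so r = 1.6136/12 = 0.13447.

0.134 per year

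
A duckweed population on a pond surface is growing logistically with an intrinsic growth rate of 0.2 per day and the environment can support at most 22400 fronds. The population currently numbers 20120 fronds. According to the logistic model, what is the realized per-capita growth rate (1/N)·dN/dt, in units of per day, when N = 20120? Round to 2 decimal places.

(1/N)·dN/dt = r(1 − N/K) = 0.2 × (1 − 20120/22400).
= 0.2 × 0.10179 = 0.020357.

0.02 per day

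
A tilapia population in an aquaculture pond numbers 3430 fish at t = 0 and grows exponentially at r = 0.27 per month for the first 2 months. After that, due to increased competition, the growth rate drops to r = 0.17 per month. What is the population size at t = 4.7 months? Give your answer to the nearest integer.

Phase 1: N(2) = 3430·e^(0.27×2) = 3430·e^0.54 = 5885.9.
Phase 2 runs for 4.7 − 2 = 2.7 months at r = 0.17.
N(4.7) = 5885.9·e^(0.17×2.7) = 5885.9·e^0.459 = 9314.39.

9314 fish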